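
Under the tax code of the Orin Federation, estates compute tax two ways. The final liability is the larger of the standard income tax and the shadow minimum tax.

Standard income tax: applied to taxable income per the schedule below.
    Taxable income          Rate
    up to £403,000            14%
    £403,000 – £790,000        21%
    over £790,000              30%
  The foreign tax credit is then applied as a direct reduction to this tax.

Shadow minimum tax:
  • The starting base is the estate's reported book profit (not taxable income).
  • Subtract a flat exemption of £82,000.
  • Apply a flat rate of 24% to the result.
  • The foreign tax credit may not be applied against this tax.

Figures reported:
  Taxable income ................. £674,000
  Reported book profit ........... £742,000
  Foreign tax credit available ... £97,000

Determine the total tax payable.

Shadow minimum tax:
  Base (reported book profit): £742,000
  Less exemption £82,000 → base £660,000
  £660,000 × 24% = £158,400

Standard income tax:
  £403,000 × 14% = £56,420
  £271,000 × 21% = £56,910
  → £113,330
  Less foreign tax credit £97,000 → £16,330

£158,400 > £16,330, so the shadow minimum tax is the binding amount.

£158,400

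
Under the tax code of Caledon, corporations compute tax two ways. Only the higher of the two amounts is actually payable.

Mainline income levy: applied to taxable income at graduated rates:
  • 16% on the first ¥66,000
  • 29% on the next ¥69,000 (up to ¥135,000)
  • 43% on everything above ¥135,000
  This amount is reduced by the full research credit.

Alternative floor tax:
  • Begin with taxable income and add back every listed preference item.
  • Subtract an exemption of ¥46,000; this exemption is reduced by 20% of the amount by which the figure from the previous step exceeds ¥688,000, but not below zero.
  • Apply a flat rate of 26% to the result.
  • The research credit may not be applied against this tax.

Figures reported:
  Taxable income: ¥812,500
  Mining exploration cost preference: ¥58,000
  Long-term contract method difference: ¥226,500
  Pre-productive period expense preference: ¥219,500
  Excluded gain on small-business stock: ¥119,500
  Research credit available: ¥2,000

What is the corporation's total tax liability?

Mainline income levy:
  ¥66,000 × 16% = ¥10,560
  ¥69,000 × 29% = ¥20,010
  ¥677,500 × 43% = ¥291,325
  → ¥321,895
  Less research credit ¥2,000 → ¥319,895

Alternative floor tax:
  Adjusted income: ¥812,500 + ¥58,000 + ¥226,500 + ¥219,500 + ¥119,500 = ¥1,436,000
  Exemption: 20% × (¥1,436,000 − ¥688,000) = ¥149,600 ≥ ¥46,000, so the exemption is fully phased out
  Base: ¥1,436,000 − ¥0 = ¥1,436,000
  ¥1,436,000 × 26% = ¥373,360

¥373,360 > ¥319,895, so the alternative floor tax is the binding amount.

¥373,360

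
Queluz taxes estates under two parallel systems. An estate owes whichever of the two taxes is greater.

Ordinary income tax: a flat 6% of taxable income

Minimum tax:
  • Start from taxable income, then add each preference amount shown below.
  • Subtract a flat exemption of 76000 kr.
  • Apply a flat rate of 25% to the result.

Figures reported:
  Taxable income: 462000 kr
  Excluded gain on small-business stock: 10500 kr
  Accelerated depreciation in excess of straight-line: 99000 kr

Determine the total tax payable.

123875 kr

Ordinary income tax:
  462000 kr × 6% = 27720 kr

Minimum tax:
  Adjusted income: 462000 kr + 10500 kr + 99000 kr = 571500 kr
  Less exemption 76000 kr → base 495500 kr
  495500 kr × 25% = 123875 kr

123875 kr > 27720 kr, so the minimum tax is the binding amount.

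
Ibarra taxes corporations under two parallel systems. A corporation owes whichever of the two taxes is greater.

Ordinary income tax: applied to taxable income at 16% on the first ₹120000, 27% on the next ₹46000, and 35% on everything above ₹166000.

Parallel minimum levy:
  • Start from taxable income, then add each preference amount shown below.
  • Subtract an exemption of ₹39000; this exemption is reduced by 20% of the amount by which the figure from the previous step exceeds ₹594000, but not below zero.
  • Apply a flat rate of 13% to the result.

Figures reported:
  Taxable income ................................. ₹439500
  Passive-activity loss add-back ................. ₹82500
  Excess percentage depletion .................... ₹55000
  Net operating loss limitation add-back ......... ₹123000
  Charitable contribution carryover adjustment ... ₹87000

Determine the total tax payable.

₹127345

Parallel minimum levy:
  Adjusted income: ₹439500 + ₹82500 + ₹55000 + ₹123000 + ₹87000 = ₹787000
  Exemption: ₹39000 − 20% × (₹787000 − ₹594000) = ₹39000 − ₹38600 = ₹400
  Base: ₹787000 − ₹400 = ₹786600
  ₹786600 × 13% = ₹102258

Ordinary income tax:
  ₹120000 × 16% = ₹19200
  ₹46000 × 27% = ₹12420
  ₹273500 × 35% = ₹95725
  → ₹127345

₹127345 > ₹102258, so the ordinary income tax governs.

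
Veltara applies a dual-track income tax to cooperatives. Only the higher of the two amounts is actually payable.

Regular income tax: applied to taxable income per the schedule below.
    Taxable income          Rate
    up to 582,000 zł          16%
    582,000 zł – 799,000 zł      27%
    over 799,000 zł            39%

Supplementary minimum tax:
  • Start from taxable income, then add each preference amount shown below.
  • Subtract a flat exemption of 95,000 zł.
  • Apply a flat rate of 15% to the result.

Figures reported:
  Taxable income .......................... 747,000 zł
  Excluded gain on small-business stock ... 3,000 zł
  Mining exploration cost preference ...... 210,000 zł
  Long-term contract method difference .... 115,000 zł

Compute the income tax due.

Regular income tax:
  582,000 zł × 16% = 93,120 zł
  165,000 zł × 27% = 44,550 zł
  → 137,670 zł

Supplementary minimum tax:
  Adjusted income: 747,000 zł + 3,000 zł + 210,000 zł + 115,000 zł = 1,075,000 zł
  Less exemption 95,000 zł → base 980,000 zł
  980,000 zł × 15% = 147,000 zł

147,000 zł > 137,670 zł, so the supplementary minimum tax is the binding amount.

147,000 zł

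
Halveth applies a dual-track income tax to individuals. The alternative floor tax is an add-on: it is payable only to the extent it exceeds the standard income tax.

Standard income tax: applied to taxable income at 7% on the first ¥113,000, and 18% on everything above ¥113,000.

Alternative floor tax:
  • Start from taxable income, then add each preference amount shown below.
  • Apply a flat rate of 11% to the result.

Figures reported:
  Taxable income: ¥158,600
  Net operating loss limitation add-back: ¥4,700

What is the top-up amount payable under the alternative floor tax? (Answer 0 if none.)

Alternative floor tax:
  Adjusted income: ¥158,600 + ¥4,700 = ¥163,300
  ¥163,300 × 11% = ¥17,963

Standard income tax:
  ¥113,000 × 7% = ¥7,910
  ¥45,600 × 18% = ¥8,208
  → ¥16,118

Excess of alternative floor tax over standard income tax: ¥17,963 − ¥16,118 = ¥1,845.

¥1,845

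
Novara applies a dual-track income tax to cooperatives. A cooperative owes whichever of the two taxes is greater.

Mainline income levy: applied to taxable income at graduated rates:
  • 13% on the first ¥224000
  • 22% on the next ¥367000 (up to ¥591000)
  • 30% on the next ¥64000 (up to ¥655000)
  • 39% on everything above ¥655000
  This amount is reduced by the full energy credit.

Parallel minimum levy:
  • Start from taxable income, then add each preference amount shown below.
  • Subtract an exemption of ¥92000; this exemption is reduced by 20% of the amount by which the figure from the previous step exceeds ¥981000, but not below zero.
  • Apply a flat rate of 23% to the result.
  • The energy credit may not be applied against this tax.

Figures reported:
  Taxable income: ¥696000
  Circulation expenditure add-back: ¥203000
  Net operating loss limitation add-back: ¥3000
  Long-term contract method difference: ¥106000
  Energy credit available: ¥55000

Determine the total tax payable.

Parallel minimum levy:
  Adjusted income: ¥696000 + ¥203000 + ¥3000 + ¥106000 = ¥1008000
  Exemption: ¥92000 − 20% × (¥1008000 − ¥981000) = ¥92000 − ¥5400 = ¥86600
  Base: ¥1008000 − ¥86600 = ¥921400
  ¥921400 × 23% = ¥211922

Mainline income levy:
  ¥224000 × 13% = ¥29120
  ¥367000 × 22% = ¥80740
  ¥64000 × 30% = ¥19200
  ¥41000 × 39% = ¥15990
  → ¥145050
  Less energy credit ¥55000 → ¥90050

¥211922 > ¥90050, so the parallel minimum levy is the binding amount.

¥211922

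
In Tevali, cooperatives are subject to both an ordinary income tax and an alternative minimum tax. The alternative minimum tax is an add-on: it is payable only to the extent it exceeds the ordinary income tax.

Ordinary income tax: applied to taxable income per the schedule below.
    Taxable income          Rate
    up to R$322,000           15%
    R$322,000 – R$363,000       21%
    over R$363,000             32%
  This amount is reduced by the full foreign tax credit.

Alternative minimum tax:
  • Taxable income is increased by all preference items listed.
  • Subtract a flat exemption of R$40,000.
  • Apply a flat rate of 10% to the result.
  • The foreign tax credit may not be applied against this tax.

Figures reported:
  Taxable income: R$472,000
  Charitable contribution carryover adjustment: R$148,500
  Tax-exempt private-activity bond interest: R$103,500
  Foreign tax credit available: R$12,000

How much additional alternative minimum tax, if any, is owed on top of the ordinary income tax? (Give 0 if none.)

Ordinary income tax:
  R$322,000 × 15% = R$48,300
  R$41,000 × 21% = R$8,610
  R$109,000 × 32% = R$34,880
  → R$91,790
  Less foreign tax credit R$12,000 → R$79,790

Alternative minimum tax:
  Adjusted income: R$472,000 + R$148,500 + R$103,500 = R$724,000
  Less exemption R$40,000 → base R$684,000
  R$684,000 × 10% = R$68,400

R$68,400 ≤ R$79,790, so no add-on is due.

R$0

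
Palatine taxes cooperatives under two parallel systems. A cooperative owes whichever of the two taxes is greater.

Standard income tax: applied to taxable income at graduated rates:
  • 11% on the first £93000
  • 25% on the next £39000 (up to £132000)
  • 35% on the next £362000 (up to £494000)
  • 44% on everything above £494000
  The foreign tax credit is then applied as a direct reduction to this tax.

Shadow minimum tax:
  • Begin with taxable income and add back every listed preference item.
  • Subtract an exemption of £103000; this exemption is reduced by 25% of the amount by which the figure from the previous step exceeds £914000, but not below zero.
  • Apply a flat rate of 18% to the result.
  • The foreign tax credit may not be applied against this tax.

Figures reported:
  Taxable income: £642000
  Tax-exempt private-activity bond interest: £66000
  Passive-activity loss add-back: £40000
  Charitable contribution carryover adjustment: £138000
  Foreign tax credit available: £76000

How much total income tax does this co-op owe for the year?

£140940

Standard income tax:
  £93000 × 11% = £10230
  £39000 × 25% = £9750
  £362000 × 35% = £126700
  £148000 × 44% = £65120
  → £211800
  Less foreign tax credit £76000 → £135800

Shadow minimum tax:
  Adjusted income: £642000 + £66000 + £40000 + £138000 = £886000
  Exemption: £886000 ≤ £914000, so full £103000 applies
  Base: £886000 − £103000 = £783000
  £783000 × 18% = £140940

£140940 > £135800, so the shadow minimum tax is the binding amount.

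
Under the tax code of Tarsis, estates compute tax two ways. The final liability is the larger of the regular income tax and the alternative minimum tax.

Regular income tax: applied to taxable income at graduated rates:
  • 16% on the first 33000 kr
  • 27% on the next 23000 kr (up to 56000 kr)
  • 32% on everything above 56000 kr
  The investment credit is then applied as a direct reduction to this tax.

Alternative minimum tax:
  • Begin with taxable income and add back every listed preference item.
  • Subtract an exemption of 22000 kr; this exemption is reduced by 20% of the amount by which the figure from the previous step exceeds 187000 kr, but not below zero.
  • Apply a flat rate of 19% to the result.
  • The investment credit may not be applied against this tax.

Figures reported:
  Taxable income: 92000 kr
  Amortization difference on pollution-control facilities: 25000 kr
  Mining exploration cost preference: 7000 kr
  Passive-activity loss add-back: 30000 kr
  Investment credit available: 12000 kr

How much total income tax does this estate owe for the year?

25080 kr

Alternative minimum tax:
  Adjusted income: 92000 kr + 25000 kr + 7000 kr + 30000 kr = 154000 kr
  Exemption: 154000 kr ≤ 187000 kr, so full 22000 kr applies
  Base: 154000 kr − 22000 kr = 132000 kr
  132000 kr × 19% = 25080 kr

Regular income tax:
  33000 kr × 16% = 5280 kr
  23000 kr × 27% = 6210 kr
  36000 kr × 32% = 11520 kr
  → 23010 kr
  Less investment credit 12000 kr → 11010 kr

25080 kr > 11010 kr, so the alternative minimum tax is the binding amount.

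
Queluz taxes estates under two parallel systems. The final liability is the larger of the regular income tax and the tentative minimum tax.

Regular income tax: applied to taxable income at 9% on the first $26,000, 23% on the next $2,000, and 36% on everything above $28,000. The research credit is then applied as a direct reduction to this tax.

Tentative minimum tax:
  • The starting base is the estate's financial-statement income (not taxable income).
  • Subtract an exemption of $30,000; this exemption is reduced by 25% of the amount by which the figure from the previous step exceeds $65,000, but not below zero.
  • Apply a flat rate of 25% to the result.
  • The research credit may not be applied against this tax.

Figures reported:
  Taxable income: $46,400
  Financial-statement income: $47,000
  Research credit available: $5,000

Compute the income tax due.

Regular income tax:
  $26,000 × 9% = $2,340
  $2,000 × 23% = $460
  $18,400 × 36% = $6,624
  → $9,424
  Less research credit $5,000 → $4,424

Tentative minimum tax:
  Base (financial-statement income): $47,000
  Exemption: $47,000 ≤ $65,000, so full $30,000 applies
  Base: $47,000 − $30,000 = $17,000
  $17,000 × 25% = $4,250

$4,424 > $4,250, so the regular income tax governs.

$4,424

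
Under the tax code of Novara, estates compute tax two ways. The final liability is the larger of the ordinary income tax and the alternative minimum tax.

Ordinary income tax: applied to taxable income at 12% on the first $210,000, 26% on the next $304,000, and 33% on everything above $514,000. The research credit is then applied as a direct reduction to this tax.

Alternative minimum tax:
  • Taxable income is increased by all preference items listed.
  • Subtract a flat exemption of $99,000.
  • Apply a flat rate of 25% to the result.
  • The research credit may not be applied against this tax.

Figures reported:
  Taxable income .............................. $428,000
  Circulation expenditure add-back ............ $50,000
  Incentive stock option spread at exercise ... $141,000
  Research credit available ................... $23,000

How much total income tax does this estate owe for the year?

Ordinary income tax:
  $210,000 × 12% = $25,200
  $218,000 × 26% = $56,680
  → $81,880
  Less research credit $23,000 → $58,880

Alternative minimum tax:
  Adjusted income: $428,000 + $50,000 + $141,000 = $619,000
  Less exemption $99,000 → base $520,000
  $520,000 × 25% = $130,000

$130,000 > $58,880, so the alternative minimum tax is the binding amount.

$130,000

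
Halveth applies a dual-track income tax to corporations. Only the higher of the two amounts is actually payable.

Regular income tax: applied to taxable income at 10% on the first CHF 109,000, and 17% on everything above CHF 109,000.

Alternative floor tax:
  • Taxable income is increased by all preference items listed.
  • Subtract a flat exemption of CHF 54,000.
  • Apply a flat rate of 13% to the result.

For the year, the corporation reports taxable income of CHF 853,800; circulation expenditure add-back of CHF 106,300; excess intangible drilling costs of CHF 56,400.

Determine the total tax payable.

CHF 137,516

Alternative floor tax:
  Adjusted income: CHF 853,800 + CHF 106,300 + CHF 56,400 = CHF 1,016,500
  Less exemption CHF 54,000 → base CHF 962,500
  CHF 962,500 × 13% = CHF 125,125

Regular income tax:
  CHF 109,000 × 10% = CHF 10,900
  CHF 744,800 × 17% = CHF 126,616
  → CHF 137,516

CHF 137,516 > CHF 125,125, so the regular income tax governs.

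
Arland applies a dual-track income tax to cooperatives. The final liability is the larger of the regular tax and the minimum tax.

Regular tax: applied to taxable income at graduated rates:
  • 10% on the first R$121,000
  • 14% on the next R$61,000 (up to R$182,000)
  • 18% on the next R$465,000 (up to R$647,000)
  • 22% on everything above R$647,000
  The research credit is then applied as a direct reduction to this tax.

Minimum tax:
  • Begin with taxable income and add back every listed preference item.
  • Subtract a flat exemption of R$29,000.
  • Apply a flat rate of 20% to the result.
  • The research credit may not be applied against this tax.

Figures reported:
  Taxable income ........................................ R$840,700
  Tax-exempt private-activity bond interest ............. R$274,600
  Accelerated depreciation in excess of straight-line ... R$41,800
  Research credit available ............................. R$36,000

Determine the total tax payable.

Regular tax:
  R$121,000 × 10% = R$12,100
  R$61,000 × 14% = R$8,540
  R$465,000 × 18% = R$83,700
  R$193,700 × 22% = R$42,614
  → R$146,954
  Less research credit R$36,000 → R$110,954

Minimum tax:
  Adjusted income: R$840,700 + R$274,600 + R$41,800 = R$1,157,100
  Less exemption R$29,000 → base R$1,128,100
  R$1,128,100 × 20% = R$225,620

R$225,620 > R$110,954, so the minimum tax is the binding amount.

R$225,620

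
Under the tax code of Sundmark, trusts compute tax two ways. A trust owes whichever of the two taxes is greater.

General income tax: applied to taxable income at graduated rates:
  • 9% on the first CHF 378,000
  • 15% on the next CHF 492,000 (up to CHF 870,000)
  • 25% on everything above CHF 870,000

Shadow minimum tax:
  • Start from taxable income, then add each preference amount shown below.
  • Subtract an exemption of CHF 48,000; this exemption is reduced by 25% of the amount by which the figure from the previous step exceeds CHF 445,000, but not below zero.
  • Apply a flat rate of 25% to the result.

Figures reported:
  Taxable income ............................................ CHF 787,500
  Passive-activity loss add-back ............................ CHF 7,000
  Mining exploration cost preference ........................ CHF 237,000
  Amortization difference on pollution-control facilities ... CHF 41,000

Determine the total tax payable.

CHF 268,125

Shadow minimum tax:
  Adjusted income: CHF 787,500 + CHF 7,000 + CHF 237,000 + CHF 41,000 = CHF 1,072,500
  Exemption: 25% × (CHF 1,072,500 − CHF 445,000) = CHF 156,875 ≥ CHF 48,000, so the exemption is fully phased out
  Base: CHF 1,072,500 − CHF 0 = CHF 1,072,500
  CHF 1,072,500 × 25% = CHF 268,125

General income tax:
  CHF 378,000 × 9% = CHF 34,020
  CHF 409,500 × 15% = CHF 61,425
  → CHF 95,445

CHF 268,125 > CHF 95,445, so the shadow minimum tax is the binding amount.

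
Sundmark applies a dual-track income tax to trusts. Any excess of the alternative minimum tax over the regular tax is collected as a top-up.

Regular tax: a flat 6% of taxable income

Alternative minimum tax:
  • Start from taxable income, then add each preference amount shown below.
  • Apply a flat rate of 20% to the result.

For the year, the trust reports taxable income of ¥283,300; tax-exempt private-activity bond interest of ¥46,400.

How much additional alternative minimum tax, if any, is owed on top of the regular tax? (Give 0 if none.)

Alternative minimum tax:
  Adjusted income: ¥283,300 + ¥46,400 = ¥329,700
  ¥329,700 × 20% = ¥65,940

Regular tax:
  ¥283,300 × 6% = ¥16,998

Excess of alternative minimum tax over regular tax: ¥65,940 − ¥16,998 = ¥48,942.

¥48,942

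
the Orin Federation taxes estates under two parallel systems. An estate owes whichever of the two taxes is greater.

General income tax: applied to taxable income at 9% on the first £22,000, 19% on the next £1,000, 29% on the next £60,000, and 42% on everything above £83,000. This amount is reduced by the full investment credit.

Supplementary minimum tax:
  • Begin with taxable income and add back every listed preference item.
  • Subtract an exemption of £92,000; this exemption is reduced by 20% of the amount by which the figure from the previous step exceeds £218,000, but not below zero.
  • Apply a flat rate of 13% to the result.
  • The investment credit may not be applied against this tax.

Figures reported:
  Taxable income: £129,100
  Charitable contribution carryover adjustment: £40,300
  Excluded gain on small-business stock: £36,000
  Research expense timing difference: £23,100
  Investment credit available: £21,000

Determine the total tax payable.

Supplementary minimum tax:
  Adjusted income: £129,100 + £40,300 + £36,000 + £23,100 = £228,500
  Exemption: £92,000 − 20% × (£228,500 − £218,000) = £92,000 − £2,100 = £89,900
  Base: £228,500 − £89,900 = £138,600
  £138,600 × 13% = £18,018

General income tax:
  £22,000 × 9% = £1,980
  £1,000 × 19% = £190
  £60,000 × 29% = £17,400
  £46,100 × 42% = £19,362
  → £38,932
  Less investment credit £21,000 → £17,932

£18,018 > £17,932, so the supplementary minimum tax is the binding amount.

£18,018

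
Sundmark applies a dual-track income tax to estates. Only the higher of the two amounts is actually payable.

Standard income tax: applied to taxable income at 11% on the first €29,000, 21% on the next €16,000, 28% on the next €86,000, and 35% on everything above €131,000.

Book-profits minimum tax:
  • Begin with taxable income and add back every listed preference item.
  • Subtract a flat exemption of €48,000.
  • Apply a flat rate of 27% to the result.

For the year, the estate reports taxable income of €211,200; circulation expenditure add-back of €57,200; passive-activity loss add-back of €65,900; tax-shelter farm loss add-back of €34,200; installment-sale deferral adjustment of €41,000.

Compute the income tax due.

€97,605

Standard income tax:
  €29,000 × 11% = €3,190
  €16,000 × 21% = €3,360
  €86,000 × 28% = €24,080
  €80,200 × 35% = €28,070
  → €58,700

Book-profits minimum tax:
  Adjusted income: €211,200 + €57,200 + €65,900 + €34,200 + €41,000 = €409,500
  Less exemption €48,000 → base €361,500
  €361,500 × 27% = €97,605

€97,605 > €58,700, so the book-profits minimum tax is the binding amount.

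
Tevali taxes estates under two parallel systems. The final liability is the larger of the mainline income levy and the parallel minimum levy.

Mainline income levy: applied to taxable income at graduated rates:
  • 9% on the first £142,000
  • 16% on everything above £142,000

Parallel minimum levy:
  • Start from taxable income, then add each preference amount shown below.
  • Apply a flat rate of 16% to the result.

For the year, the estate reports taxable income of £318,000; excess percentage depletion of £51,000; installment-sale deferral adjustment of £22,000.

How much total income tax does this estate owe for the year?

Parallel minimum levy:
  Adjusted income: £318,000 + £51,000 + £22,000 = £391,000
  £391,000 × 16% = £62,560

Mainline income levy:
  £142,000 × 9% = £12,780
  £176,000 × 16% = £28,160
  → £40,940

£62,560 > £40,940, so the parallel minimum levy is the binding amount.

£62,560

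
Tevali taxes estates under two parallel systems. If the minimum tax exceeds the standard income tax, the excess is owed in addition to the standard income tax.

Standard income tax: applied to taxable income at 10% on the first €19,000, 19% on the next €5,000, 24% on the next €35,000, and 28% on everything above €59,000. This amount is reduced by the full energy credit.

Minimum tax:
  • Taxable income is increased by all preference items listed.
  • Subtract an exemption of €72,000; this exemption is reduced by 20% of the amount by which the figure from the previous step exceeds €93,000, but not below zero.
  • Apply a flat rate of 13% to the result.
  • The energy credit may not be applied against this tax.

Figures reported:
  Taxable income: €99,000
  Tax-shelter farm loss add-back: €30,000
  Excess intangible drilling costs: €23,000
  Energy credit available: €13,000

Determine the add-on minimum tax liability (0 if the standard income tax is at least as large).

Standard income tax:
  €19,000 × 10% = €1,900
  €5,000 × 19% = €950
  €35,000 × 24% = €8,400
  €40,000 × 28% = €11,200
  → €22,450
  Less energy credit €13,000 → €9,450

Minimum tax:
  Adjusted income: €99,000 + €30,000 + €23,000 = €152,000
  Exemption: €72,000 − 20% × (€152,000 − €93,000) = €72,000 − €11,800 = €60,200
  Base: €152,000 − €60,200 = €91,800
  €91,800 × 13% = €11,934

Excess of minimum tax over standard income tax: €11,934 − €9,450 = €2,484.

€2,484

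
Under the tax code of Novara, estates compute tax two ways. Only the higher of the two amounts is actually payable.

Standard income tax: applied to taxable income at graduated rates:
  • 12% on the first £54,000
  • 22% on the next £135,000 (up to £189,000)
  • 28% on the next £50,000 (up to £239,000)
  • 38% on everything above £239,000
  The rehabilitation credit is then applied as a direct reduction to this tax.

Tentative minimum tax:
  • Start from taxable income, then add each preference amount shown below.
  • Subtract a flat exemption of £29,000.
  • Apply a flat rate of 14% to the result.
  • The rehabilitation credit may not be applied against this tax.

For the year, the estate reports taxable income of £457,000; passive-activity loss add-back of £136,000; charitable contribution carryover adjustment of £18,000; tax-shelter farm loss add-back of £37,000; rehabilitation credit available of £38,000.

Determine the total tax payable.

Tentative minimum tax:
  Adjusted income: £457,000 + £136,000 + £18,000 + £37,000 = £648,000
  Less exemption £29,000 → base £619,000
  £619,000 × 14% = £86,660

Standard income tax:
  £54,000 × 12% = £6,480
  £135,000 × 22% = £29,700
  £50,000 × 28% = £14,000
  £218,000 × 38% = £82,840
  → £133,020
  Less rehabilitation credit £38,000 → £95,020

£95,020 > £86,660, so the standard income tax governs.

£95,020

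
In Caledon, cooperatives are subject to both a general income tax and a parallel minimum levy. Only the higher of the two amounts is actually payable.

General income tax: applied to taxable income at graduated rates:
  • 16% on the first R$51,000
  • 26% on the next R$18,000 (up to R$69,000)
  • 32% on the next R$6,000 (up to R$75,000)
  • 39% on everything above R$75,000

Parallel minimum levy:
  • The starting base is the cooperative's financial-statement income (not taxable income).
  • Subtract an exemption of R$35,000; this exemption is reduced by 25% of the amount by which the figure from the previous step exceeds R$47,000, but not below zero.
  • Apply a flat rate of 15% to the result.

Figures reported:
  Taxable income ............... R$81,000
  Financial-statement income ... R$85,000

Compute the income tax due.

R$17,100

Parallel minimum levy:
  Base (financial-statement income): R$85,000
  Exemption: R$35,000 − 25% × (R$85,000 − R$47,000) = R$35,000 − R$9,500 = R$25,500
  Base: R$85,000 − R$25,500 = R$59,500
  R$59,500 × 15% = R$8,925

General income tax:
  R$51,000 × 16% = R$8,160
  R$18,000 × 26% = R$4,680
  R$6,000 × 32% = R$1,920
  R$6,000 × 39% = R$2,340
  → R$17,100

R$17,100 > R$8,925, so the general income tax governs.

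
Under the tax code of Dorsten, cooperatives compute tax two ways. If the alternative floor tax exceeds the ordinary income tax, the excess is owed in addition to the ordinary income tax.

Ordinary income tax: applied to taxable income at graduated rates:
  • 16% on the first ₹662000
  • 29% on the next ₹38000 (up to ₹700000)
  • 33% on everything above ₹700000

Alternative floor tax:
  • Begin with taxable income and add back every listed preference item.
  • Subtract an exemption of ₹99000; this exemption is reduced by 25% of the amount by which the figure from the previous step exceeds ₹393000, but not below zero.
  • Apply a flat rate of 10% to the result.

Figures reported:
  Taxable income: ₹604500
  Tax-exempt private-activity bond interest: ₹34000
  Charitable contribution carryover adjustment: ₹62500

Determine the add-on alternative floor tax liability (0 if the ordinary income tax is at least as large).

₹0

Ordinary income tax:
  ₹604500 × 16% = ₹96720

Alternative floor tax:
  Adjusted income: ₹604500 + ₹34000 + ₹62500 = ₹701000
  Exemption: ₹99000 − 25% × (₹701000 − ₹393000) = ₹99000 − ₹77000 = ₹22000
  Base: ₹701000 − ₹22000 = ₹679000
  ₹679000 × 10% = ₹67900

₹67900 ≤ ₹96720, so no add-on is due.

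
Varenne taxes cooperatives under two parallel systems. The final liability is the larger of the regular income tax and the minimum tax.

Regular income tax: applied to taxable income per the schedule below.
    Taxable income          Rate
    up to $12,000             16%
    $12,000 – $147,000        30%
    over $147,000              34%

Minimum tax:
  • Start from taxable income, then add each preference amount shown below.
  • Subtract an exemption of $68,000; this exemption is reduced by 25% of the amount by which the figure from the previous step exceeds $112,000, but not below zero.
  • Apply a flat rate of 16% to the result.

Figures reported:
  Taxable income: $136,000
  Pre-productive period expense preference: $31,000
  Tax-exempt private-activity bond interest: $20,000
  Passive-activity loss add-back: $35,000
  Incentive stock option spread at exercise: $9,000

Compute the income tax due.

Minimum tax:
  Adjusted income: $136,000 + $31,000 + $20,000 + $35,000 + $9,000 = $231,000
  Exemption: $68,000 − 25% × ($231,000 − $112,000) = $68,000 − $29,750 = $38,250
  Base: $231,000 − $38,250 = $192,750
  $192,750 × 16% = $30,840

Regular income tax:
  $12,000 × 16% = $1,920
  $124,000 × 30% = $37,200
  → $39,120

$39,120 > $30,840, so the regular income tax governs.

$39,120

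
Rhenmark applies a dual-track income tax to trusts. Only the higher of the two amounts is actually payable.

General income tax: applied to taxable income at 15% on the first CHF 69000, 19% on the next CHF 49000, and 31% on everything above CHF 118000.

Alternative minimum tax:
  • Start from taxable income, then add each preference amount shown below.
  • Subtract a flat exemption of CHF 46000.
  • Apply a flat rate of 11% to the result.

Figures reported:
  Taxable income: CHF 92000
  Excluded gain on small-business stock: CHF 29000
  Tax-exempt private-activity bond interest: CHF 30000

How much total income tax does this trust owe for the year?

CHF 14720

Alternative minimum tax:
  Adjusted income: CHF 92000 + CHF 29000 + CHF 30000 = CHF 151000
  Less exemption CHF 46000 → base CHF 105000
  CHF 105000 × 11% = CHF 11550

General income tax:
  CHF 69000 × 15% = CHF 10350
  CHF 23000 × 19% = CHF 4370
  → CHF 14720

CHF 14720 > CHF 11550, so the general income tax governs.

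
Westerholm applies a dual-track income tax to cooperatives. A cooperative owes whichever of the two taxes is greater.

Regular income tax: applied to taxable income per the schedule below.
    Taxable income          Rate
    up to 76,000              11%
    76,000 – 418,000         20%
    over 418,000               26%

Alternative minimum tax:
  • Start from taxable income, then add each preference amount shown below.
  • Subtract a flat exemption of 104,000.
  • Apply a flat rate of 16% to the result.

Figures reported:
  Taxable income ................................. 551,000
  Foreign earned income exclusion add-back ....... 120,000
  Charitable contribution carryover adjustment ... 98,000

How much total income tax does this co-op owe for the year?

111,340

Regular income tax:
  76,000 × 11% = 8,360
  342,000 × 20% = 68,400
  133,000 × 26% = 34,580
  → 111,340

Alternative minimum tax:
  Adjusted income: 551,000 + 120,000 + 98,000 = 769,000
  Less exemption 104,000 → base 665,000
  665,000 × 16% = 106,400

111,340 > 106,400, so the regular income tax governs.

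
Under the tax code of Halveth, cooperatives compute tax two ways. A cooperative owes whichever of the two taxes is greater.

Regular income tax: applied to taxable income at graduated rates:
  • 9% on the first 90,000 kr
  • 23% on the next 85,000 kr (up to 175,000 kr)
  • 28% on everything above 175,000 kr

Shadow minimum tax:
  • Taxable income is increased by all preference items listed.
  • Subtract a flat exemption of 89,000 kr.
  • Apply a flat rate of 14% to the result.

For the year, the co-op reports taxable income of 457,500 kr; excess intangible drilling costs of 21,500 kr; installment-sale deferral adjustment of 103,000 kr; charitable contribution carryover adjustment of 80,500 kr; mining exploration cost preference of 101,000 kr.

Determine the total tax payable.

106,750 kr

Shadow minimum tax:
  Adjusted income: 457,500 kr + 21,500 kr + 103,000 kr + 80,500 kr + 101,000 kr = 763,500 kr
  Less exemption 89,000 kr → base 674,500 kr
  674,500 kr × 14% = 94,430 kr

Regular income tax:
  90,000 kr × 9% = 8,100 kr
  85,000 kr × 23% = 19,550 kr
  282,500 kr × 28% = 79,100 kr
  → 106,750 kr

106,750 kr > 94,430 kr, so the regular income tax governs.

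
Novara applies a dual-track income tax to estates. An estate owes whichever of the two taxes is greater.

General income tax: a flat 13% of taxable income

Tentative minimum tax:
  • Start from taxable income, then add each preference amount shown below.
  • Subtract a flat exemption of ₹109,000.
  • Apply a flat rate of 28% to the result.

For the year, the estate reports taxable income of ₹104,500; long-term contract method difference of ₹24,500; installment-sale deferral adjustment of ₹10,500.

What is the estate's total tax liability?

₹13,585

General income tax:
  ₹104,500 × 13% = ₹13,585

Tentative minimum tax:
  Adjusted income: ₹104,500 + ₹24,500 + ₹10,500 = ₹139,500
  Less exemption ₹109,000 → base ₹30,500
  ₹30,500 × 28% = ₹8,540

₹13,585 > ₹8,540, so the general income tax governs.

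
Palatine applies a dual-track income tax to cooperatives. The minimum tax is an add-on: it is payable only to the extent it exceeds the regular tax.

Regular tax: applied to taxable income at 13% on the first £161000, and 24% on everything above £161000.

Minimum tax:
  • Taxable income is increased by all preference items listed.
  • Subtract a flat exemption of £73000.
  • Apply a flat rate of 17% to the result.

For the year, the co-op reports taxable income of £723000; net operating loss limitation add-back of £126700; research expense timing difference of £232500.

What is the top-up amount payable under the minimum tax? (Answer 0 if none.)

£15754

Regular tax:
  £161000 × 13% = £20930
  £562000 × 24% = £134880
  → £155810

Minimum tax:
  Adjusted income: £723000 + £126700 + £232500 = £1082200
  Less exemption £73000 → base £1009200
  £1009200 × 17% = £171564

Excess of minimum tax over regular tax: £171564 − £155810 = £15754.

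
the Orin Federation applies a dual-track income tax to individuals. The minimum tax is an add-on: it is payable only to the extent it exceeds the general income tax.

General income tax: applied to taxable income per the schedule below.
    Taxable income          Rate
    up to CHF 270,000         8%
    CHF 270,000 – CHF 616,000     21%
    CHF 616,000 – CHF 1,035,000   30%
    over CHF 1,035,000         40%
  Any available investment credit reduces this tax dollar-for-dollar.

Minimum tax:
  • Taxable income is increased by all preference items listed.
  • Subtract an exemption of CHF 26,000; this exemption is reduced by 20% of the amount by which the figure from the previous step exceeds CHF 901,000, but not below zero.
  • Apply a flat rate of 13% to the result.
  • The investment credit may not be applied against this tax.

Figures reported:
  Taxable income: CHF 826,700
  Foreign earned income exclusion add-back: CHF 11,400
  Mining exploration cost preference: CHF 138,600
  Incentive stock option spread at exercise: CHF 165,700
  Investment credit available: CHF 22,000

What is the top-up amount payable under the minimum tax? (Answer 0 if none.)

Minimum tax:
  Adjusted income: CHF 826,700 + CHF 11,400 + CHF 138,600 + CHF 165,700 = CHF 1,142,400
  Exemption: 20% × (CHF 1,142,400 − CHF 901,000) = CHF 48,280 ≥ CHF 26,000, so the exemption is fully phased out
  Base: CHF 1,142,400 − CHF 0 = CHF 1,142,400
  CHF 1,142,400 × 13% = CHF 148,512

General income tax:
  CHF 270,000 × 8% = CHF 21,600
  CHF 346,000 × 21% = CHF 72,660
  CHF 210,700 × 30% = CHF 63,210
  → CHF 157,470
  Less investment credit CHF 22,000 → CHF 135,470

Excess of minimum tax over general income tax: CHF 148,512 − CHF 135,470 = CHF 13,042.

CHF 13,042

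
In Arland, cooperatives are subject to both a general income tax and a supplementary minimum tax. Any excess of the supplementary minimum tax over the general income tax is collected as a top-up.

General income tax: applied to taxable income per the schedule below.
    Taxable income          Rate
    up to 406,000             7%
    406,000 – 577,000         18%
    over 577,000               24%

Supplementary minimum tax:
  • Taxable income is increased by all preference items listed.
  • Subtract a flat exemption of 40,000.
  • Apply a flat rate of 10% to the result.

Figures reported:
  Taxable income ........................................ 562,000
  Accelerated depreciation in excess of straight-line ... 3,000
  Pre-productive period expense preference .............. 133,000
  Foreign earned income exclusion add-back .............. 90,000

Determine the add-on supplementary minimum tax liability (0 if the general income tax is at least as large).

General income tax:
  406,000 × 7% = 28,420
  156,000 × 18% = 28,080
  → 56,500

Supplementary minimum tax:
  Adjusted income: 562,000 + 3,000 + 133,000 + 90,000 = 788,000
  Less exemption 40,000 → base 748,000
  748,000 × 10% = 74,800

Excess of supplementary minimum tax over general income tax: 74,800 − 56,500 = 18,300.

18,300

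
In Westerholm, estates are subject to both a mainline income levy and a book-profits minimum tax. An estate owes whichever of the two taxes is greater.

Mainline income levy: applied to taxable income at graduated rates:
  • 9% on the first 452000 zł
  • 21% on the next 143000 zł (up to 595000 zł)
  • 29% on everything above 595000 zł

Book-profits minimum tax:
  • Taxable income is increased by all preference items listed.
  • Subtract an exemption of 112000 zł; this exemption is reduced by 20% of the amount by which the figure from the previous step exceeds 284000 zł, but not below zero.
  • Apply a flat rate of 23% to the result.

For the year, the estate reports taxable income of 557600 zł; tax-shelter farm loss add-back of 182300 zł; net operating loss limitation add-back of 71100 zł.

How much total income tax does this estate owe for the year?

185012 zł

Book-profits minimum tax:
  Adjusted income: 557600 zł + 182300 zł + 71100 zł = 811000 zł
  Exemption: 112000 zł − 20% × (811000 zł − 284000 zł) = 112000 zł − 105400 zł = 6600 zł
  Base: 811000 zł − 6600 zł = 804400 zł
  804400 zł × 23% = 185012 zł

Mainline income levy:
  452000 zł × 9% = 40680 zł
  105600 zł × 21% = 22176 zł
  → 62856 zł

185012 zł > 62856 zł, so the book-profits minimum tax is the binding amount.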